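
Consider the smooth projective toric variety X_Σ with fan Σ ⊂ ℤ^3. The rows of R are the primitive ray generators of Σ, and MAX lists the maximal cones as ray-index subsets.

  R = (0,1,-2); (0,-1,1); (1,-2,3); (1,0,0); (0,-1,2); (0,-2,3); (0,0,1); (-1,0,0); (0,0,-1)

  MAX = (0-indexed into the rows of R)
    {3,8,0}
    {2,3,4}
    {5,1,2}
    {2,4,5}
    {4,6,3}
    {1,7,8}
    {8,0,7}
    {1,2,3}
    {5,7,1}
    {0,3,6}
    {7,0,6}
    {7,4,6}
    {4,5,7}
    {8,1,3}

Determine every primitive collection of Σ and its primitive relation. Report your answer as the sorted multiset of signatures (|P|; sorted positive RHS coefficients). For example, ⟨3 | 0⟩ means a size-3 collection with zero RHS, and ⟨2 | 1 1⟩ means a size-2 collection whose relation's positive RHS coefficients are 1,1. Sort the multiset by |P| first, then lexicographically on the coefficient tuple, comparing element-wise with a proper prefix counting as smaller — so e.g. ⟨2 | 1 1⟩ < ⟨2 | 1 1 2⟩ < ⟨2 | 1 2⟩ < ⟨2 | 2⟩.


15 minimal non-faces of Δ(Σ) (on 9 rays):

  {0,4}:  v_{0} + v_{4} = 0 — sig = ⟨2 | 0⟩
  {3,7}:  v_{3} + v_{7} = 0 — sig = ⟨2 | 0⟩
  {6,8}:  v_{6} + v_{8} = 0 — sig = ⟨2 | 0⟩
  {0,1}:  v_{0} + v_{1} = v_{8} — sig = ⟨2 | 1⟩
  {0,5}:  v_{0} + v_{5} = v_{1} — sig = ⟨2 | 1⟩
  {1,4}:  v_{1} + v_{4} = v_{5} — sig = ⟨2 | 1⟩
  {1,6}:  v_{1} + v_{6} = v_{4} — sig = ⟨2 | 1⟩
  {2,7}:  v_{2} + v_{7} = v_{5} — sig = ⟨2 | 1⟩
  {3,5}:  v_{3} + v_{5} = v_{2} — sig = ⟨2 | 1⟩
  {4,8}:  v_{4} + v_{8} = v_{1} — sig = ⟨2 | 1⟩
  {0,2}:  v_{0} + v_{2} = v_{1} + v_{3} — sig = ⟨2 | 1 1⟩
  {2,6}:  v_{2} + v_{6} = v_{3} + 2·v_{4} — sig = ⟨2 | 1 2⟩
  {2,8}:  v_{2} + v_{8} = 2·v_{1} + v_{3} — sig = ⟨2 | 1 2⟩
  {5,6}:  v_{5} + v_{6} = 2·v_{4} — sig = ⟨2 | 2⟩
  {5,8}:  v_{5} + v_{8} = 2·v_{1} — sig = ⟨2 | 2⟩

Sorted signature multiset PRS(X):
[⟨2 | 0⟩, ⟨2 | 0⟩, ⟨2 | 0⟩, ⟨2 | 1⟩, ⟨2 | 1⟩, ⟨2 | 1⟩, ⟨2 | 1⟩, ⟨2 | 1⟩, ⟨2 | 1⟩, ⟨2 | 1⟩, ⟨2 | 1 1⟩, ⟨2 | 1 2⟩, ⟨2 | 1 2⟩, ⟨2 | 2⟩, ⟨2 | 2⟩]


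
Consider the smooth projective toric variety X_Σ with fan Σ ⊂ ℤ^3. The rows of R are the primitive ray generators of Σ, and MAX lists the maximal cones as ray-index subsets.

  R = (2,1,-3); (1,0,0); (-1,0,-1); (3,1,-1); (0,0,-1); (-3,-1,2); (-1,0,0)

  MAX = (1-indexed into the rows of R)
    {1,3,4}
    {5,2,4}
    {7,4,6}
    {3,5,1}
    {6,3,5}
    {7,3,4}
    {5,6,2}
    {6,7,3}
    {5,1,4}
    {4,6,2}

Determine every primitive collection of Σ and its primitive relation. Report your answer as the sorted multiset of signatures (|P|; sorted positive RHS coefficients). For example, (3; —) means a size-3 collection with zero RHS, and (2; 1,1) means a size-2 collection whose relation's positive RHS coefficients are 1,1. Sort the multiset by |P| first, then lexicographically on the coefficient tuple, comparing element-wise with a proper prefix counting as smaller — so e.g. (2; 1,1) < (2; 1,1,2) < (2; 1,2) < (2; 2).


Δ(Σ) — 7 vertices, 9 min non-faces:

  P={2,7}:  v_{2} + v_{7} = 0  so sig = (2; —)
  P={1,6}:  v_{1} + v_{6} = v_{3}  so sig = (2; 1)
  P={2,3}:  v_{2} + v_{3} = v_{5}  so sig = (2; 1)
  P={5,7}:  v_{5} + v_{7} = v_{3}  so sig = (2; 1)
  P={1,2}:  v_{1} + v_{2} = v_{4} + 2·v_{5}  so sig = (2; 1,2)
  P={1,7}:  v_{1} + v_{7} = 2·v_{3} + v_{4}  so sig = (2; 1,2)
  P={4,5,6}:  v_{4} + v_{5} + v_{6} = 0  so sig = (3; —)
  P={3,4,5}:  v_{3} + v_{4} + v_{5} = v_{1}  so sig = (3; 1)
  P={3,4,6}:  v_{3} + v_{4} + v_{6} = v_{7}  so sig = (3; 1)

Signatures (|P|; sorted positive RHS coefficients), sorted:
{ (2; —),  (2; 1) ×3,  (2; 1,2) ×2,  (3; —),  (3; 1) ×2 }


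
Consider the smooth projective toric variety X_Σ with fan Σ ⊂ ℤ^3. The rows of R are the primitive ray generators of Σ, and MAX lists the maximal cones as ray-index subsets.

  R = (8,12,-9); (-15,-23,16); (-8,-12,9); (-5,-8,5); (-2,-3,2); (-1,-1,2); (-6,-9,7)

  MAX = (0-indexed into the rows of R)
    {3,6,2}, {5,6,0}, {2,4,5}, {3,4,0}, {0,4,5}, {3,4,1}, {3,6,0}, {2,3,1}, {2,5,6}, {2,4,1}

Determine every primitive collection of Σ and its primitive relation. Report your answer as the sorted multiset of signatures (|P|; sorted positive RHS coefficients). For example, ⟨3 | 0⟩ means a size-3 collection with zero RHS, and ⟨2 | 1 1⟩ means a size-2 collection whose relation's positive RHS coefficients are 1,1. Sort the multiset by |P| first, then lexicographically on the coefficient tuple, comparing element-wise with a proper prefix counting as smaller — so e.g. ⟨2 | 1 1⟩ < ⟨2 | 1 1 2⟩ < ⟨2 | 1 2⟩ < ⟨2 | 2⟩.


Minimal non-faces — 7 found among 7 rays, 10 max cones:

  P = {0,2}:  v_{0} + v_{2} = 0  so sig = ⟨2 | 0⟩
  P = {3,5}:  v_{3} + v_{5} = v_{6}  so sig = ⟨2 | 1⟩
  P = {4,6}:  v_{4} + v_{6} = v_{2}  so sig = ⟨2 | 1⟩
  P = {0,1}:  v_{0} + v_{1} = v_{3} + v_{4}  so sig = ⟨2 | 1 1⟩
  P = {1,6}:  v_{1} + v_{6} = 2·v_{2} + v_{3}  so sig = ⟨2 | 1 2⟩
  P = {1,5}:  v_{1} + v_{5} = 2·v_{2}  so sig = ⟨2 | 2⟩
  P = {2,3,4}:  v_{2} + v_{3} + v_{4} = v_{1}  so sig = ⟨3 | 1⟩

Signatures (|P|; sorted positive RHS coefficients), sorted:
{ ⟨2 | 0⟩,  ⟨2 | 1⟩ ×2,  ⟨2 | 1 1⟩,  ⟨2 | 1 2⟩,  ⟨2 | 2⟩,  ⟨3 | 1⟩ }


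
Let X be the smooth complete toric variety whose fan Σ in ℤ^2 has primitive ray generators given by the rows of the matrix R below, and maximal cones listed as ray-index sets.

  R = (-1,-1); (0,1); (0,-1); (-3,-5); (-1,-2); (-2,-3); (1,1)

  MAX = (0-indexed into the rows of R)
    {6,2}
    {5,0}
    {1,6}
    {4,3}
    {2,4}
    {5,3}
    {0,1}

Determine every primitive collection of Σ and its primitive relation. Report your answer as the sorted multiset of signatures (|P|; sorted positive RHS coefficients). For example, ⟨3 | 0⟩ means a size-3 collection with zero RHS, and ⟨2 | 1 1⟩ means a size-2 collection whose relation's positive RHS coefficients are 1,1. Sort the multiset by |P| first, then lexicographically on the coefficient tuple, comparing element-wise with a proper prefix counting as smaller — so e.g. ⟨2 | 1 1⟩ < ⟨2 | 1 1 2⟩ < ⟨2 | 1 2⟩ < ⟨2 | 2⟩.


14 collections generate NE(X_Σ); each relation:

  • {0,6}:  v_{0} + v_{6} = 0 ; sig = ⟨2 | 0⟩
  • {1,2}:  v_{1} + v_{2} = 0 ; sig = ⟨2 | 0⟩
  • {0,2}:  v_{0} + v_{2} = v_{4} ; sig = ⟨2 | 1⟩
  • {0,4}:  v_{0} + v_{4} = v_{5} ; sig = ⟨2 | 1⟩
  • {1,4}:  v_{1} + v_{4} = v_{0} ; sig = ⟨2 | 1⟩
  • {4,5}:  v_{4} + v_{5} = v_{3} ; sig = ⟨2 | 1⟩
  • {4,6}:  v_{4} + v_{6} = v_{2} ; sig = ⟨2 | 1⟩
  • {5,6}:  v_{5} + v_{6} = v_{4} ; sig = ⟨2 | 1⟩
  • {1,3}:  v_{1} + v_{3} = v_{0} + v_{5} ; sig = ⟨2 | 1 1⟩
  • {0,3}:  v_{0} + v_{3} = 2·v_{5} ; sig = ⟨2 | 2⟩
  • {1,5}:  v_{1} + v_{5} = 2·v_{0} ; sig = ⟨2 | 2⟩
  • {2,5}:  v_{2} + v_{5} = 2·v_{4} ; sig = ⟨2 | 2⟩
  • {3,6}:  v_{3} + v_{6} = 2·v_{4} ; sig = ⟨2 | 2⟩
  • {2,3}:  v_{2} + v_{3} = 3·v_{4} ; sig = ⟨2 | 3⟩

Hence PRS(X_Σ) =
    |P|=2: 14 collections, coeffs (), (), (1), (1), (1), (1), (1), (1), (1,1), (2), (2), (2), (2), (3)


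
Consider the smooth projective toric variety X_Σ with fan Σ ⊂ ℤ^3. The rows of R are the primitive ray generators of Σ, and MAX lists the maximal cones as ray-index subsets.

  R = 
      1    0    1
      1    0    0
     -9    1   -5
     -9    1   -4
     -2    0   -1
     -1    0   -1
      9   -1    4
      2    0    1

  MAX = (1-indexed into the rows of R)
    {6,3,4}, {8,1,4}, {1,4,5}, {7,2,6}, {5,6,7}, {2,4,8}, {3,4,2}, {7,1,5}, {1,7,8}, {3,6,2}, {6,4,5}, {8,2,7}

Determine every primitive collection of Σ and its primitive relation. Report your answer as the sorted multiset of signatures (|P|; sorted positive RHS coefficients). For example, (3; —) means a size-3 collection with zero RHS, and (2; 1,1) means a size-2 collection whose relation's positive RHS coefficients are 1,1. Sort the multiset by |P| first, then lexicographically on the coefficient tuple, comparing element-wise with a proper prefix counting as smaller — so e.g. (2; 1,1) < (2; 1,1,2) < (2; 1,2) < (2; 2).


Δ(Σ) — 8 vertices, 11 min non-faces:

  {1,6}:  v_{1} + v_{6} = 0 — sig = (2; —)
  {4,7}:  v_{4} + v_{7} = 0 — sig = (2; —)
  {5,8}:  v_{5} + v_{8} = 0 — sig = (2; —)
  {1,2}:  v_{1} + v_{2} = v_{8} — sig = (2; 1)
  {2,5}:  v_{2} + v_{5} = v_{6} — sig = (2; 1)
  {6,8}:  v_{6} + v_{8} = v_{2} — sig = (2; 1)
  {1,3}:  v_{1} + v_{3} = v_{2} + v_{4} — sig = (2; 1,1)
  {3,7}:  v_{3} + v_{7} = v_{2} + v_{6} — sig = (2; 1,1)
  {3,5}:  v_{3} + v_{5} = v_{4} + 2·v_{6} — sig = (2; 1,2)
  {3,8}:  v_{3} + v_{8} = 2·v_{2} + v_{4} — sig = (2; 1,2)
  {2,4,6}:  v_{2} + v_{4} + v_{6} = v_{3} — sig = (3; 1)

Signatures (|P|; sorted positive RHS coefficients), sorted:
    |P|=2: 10 collections, coeffs (), (), (), (1), (1), (1), (1,1), (1,1), (1,2), (1,2)
    |P|=3: 1 collection, coeffs (1)


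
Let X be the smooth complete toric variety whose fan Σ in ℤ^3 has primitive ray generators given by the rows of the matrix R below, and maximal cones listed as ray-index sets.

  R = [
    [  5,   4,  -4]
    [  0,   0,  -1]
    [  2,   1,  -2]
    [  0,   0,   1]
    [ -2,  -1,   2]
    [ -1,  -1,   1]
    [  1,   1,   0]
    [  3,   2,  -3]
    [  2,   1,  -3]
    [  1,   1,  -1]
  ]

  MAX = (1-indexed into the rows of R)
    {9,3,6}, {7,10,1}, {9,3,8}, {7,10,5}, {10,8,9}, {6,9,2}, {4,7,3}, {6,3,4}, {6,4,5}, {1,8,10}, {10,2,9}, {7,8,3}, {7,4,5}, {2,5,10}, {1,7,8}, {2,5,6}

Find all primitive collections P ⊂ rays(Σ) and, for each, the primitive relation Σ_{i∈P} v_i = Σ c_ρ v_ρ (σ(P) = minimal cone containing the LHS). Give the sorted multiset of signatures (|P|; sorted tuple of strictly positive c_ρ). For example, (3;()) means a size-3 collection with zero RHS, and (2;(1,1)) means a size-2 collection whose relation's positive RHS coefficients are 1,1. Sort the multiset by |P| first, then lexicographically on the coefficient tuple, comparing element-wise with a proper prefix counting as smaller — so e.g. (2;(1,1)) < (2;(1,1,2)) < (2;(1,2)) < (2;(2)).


Δ(Σ) — 10 vertices, 22 min non-faces:

  • {2,4}:  v_{2} + v_{4} = 0  →  sig = (2;())
  • {3,5}:  v_{3} + v_{5} = 0  →  sig = (2;())
  • {6,10}:  v_{6} + v_{10} = 0  →  sig = (2;())
  • {2,3}:  v_{2} + v_{3} = v_{9}  →  sig = (2;(1))
  • {2,7}:  v_{2} + v_{7} = v_{10}  →  sig = (2;(1))
  • {3,10}:  v_{3} + v_{10} = v_{8}  →  sig = (2;(1))
  • {4,9}:  v_{4} + v_{9} = v_{3}  →  sig = (2;(1))
  • {4,10}:  v_{4} + v_{10} = v_{7}  →  sig = (2;(1))
  • {5,8}:  v_{5} + v_{8} = v_{10}  →  sig = (2;(1))
  • {5,9}:  v_{5} + v_{9} = v_{2}  →  sig = (2;(1))
  • {6,7}:  v_{6} + v_{7} = v_{4}  →  sig = (2;(1))
  • {6,8}:  v_{6} + v_{8} = v_{3}  →  sig = (2;(1))
  • {7,9}:  v_{7} + v_{9} = v_{8}  →  sig = (2;(1))
  • {1,6}:  v_{1} + v_{6} = v_{7} + v_{8}  →  sig = (2;(1,1))
  • {2,8}:  v_{2} + v_{8} = v_{9} + v_{10}  →  sig = (2;(1,1))
  • {4,8}:  v_{4} + v_{8} = v_{3} + v_{7}  →  sig = (2;(1,1))
  • {1,2}:  v_{1} + v_{2} = v_{8} + 2·v_{10}  →  sig = (2;(1,2))
  • {1,3}:  v_{1} + v_{3} = v_{7} + 2·v_{8}  →  sig = (2;(1,2))
  • {1,4}:  v_{1} + v_{4} = 2·v_{7} + v_{8}  →  sig = (2;(1,2))
  • {1,5}:  v_{1} + v_{5} = v_{7} + 2·v_{10}  →  sig = (2;(1,2))
  • {1,9}:  v_{1} + v_{9} = 2·v_{8} + v_{10}  →  sig = (2;(1,2))
  • {7,8,10}:  v_{7} + v_{8} + v_{10} = v_{1}  →  sig = (3;(1))

Signatures (|P|; sorted positive RHS coefficients), sorted:
{ (2;()) ×3,  (2;(1)) ×10,  (2;(1,1)) ×3,  (2;(1,2)) ×5,  (3;(1)) }


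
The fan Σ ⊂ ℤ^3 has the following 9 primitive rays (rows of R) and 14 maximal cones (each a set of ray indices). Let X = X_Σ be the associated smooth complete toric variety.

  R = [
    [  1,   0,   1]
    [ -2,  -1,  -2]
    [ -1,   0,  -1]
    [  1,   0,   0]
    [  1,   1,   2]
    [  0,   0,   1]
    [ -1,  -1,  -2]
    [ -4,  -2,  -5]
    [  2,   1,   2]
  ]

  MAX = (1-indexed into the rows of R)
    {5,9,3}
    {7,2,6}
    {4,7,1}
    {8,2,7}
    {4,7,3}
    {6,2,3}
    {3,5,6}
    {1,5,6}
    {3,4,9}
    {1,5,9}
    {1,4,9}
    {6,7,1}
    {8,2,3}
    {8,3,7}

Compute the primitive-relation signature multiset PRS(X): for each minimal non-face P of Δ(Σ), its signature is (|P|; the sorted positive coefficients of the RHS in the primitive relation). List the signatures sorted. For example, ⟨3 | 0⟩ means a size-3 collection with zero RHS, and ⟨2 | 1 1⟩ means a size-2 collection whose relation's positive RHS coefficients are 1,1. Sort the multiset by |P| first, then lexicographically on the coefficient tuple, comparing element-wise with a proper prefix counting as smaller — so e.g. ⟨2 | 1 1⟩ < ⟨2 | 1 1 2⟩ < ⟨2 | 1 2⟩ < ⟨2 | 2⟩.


17 collections generate NE(X_Σ); each relation:

  • {1,3}:  v_{1} + v_{3} = 0  so sig = ⟨2 | 0⟩
  • {2,9}:  v_{2} + v_{9} = 0  so sig = ⟨2 | 0⟩
  • {5,7}:  v_{5} + v_{7} = 0  so sig = ⟨2 | 0⟩
  • {2,4}:  v_{2} + v_{4} = v_{7}  so sig = ⟨2 | 1⟩
  • {4,5}:  v_{4} + v_{5} = v_{9}  so sig = ⟨2 | 1⟩
  • {4,6}:  v_{4} + v_{6} = v_{1}  so sig = ⟨2 | 1⟩
  • {7,9}:  v_{7} + v_{9} = v_{4}  so sig = ⟨2 | 1⟩
  • {1,2}:  v_{1} + v_{2} = v_{6} + v_{7}  so sig = ⟨2 | 1 1⟩
  • {1,8}:  v_{1} + v_{8} = v_{2} + v_{7}  so sig = ⟨2 | 1 1⟩
  • {2,5}:  v_{2} + v_{5} = v_{3} + v_{6}  so sig = ⟨2 | 1 1⟩
  • {5,8}:  v_{5} + v_{8} = v_{2} + v_{3}  so sig = ⟨2 | 1 1⟩
  • {6,9}:  v_{6} + v_{9} = v_{1} + v_{5}  so sig = ⟨2 | 1 1⟩
  • {8,9}:  v_{8} + v_{9} = v_{3} + v_{7}  so sig = ⟨2 | 1 1⟩
  • {4,8}:  v_{4} + v_{8} = v_{3} + 2·v_{7}  so sig = ⟨2 | 1 2⟩
  • {6,8}:  v_{6} + v_{8} = 2·v_{2}  so sig = ⟨2 | 2⟩
  • {2,3,7}:  v_{2} + v_{3} + v_{7} = v_{8}  so sig = ⟨3 | 1⟩
  • {3,6,7}:  v_{3} + v_{6} + v_{7} = v_{2}  so sig = ⟨3 | 1⟩

Hence PRS(X_Σ) =
[⟨2 | 0⟩, ⟨2 | 0⟩, ⟨2 | 0⟩, ⟨2 | 1⟩, ⟨2 | 1⟩, ⟨2 | 1⟩, ⟨2 | 1⟩, ⟨2 | 1 1⟩, ⟨2 | 1 1⟩, ⟨2 | 1 1⟩, ⟨2 | 1 1⟩, ⟨2 | 1 1⟩, ⟨2 | 1 1⟩, ⟨2 | 1 2⟩, ⟨2 | 2⟩, ⟨3 | 1⟩, ⟨3 | 1⟩]


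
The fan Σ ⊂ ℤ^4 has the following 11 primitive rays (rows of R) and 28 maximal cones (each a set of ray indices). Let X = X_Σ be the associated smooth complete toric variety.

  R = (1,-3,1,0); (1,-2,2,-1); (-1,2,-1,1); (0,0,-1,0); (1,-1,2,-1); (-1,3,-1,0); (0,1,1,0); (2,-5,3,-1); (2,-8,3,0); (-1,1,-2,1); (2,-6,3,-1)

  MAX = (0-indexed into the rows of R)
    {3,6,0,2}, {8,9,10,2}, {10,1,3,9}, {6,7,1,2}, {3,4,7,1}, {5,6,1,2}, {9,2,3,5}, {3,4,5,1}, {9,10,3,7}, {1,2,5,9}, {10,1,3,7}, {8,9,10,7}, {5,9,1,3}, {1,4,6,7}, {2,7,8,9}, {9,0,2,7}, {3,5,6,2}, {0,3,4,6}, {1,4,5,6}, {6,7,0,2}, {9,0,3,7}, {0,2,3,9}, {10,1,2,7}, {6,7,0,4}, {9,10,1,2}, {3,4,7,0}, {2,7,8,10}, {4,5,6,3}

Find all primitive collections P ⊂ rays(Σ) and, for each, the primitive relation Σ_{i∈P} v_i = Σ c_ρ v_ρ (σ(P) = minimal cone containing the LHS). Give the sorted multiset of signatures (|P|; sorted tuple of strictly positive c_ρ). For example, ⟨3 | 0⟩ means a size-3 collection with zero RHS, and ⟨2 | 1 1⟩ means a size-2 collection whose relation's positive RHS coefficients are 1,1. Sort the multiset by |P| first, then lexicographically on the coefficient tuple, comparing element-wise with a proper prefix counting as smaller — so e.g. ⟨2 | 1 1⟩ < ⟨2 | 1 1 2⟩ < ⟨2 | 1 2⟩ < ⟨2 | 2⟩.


Δ(Σ) — 11 vertices, 23 min non-faces:

  P={0,5}:  v_{0} + v_{5} = 0  ⇒ sig = ⟨2 | 0⟩
  P={4,9}:  v_{4} + v_{9} = 0  ⇒ sig = ⟨2 | 0⟩
  P={0,1}:  v_{0} + v_{1} = v_{7}  ⇒ sig = ⟨2 | 1⟩
  P={2,4}:  v_{2} + v_{4} = v_{6}  ⇒ sig = ⟨2 | 1⟩
  P={5,7}:  v_{5} + v_{7} = v_{1}  ⇒ sig = ⟨2 | 1⟩
  P={6,9}:  v_{6} + v_{9} = v_{2}  ⇒ sig = ⟨2 | 1⟩
  P={4,10}:  v_{4} + v_{10} = v_{1} + v_{7}  ⇒ sig = ⟨2 | 1 1⟩
  P={4,8}:  v_{4} + v_{8} = v_{2} + v_{7} + v_{10}  ⇒ sig = ⟨2 | 1 1 1⟩
  P={6,10}:  v_{6} + v_{10} = v_{1} + v_{2} + v_{7}  ⇒ sig = ⟨2 | 1 1 1⟩
  P={5,8}:  v_{5} + v_{8} = v_{1} + v_{2} + v_{9} + v_{10}  ⇒ sig = ⟨2 | 1 1 1 1⟩
  P={6,8}:  v_{6} + v_{8} = 2·v_{2} + v_{7} + v_{10}  ⇒ sig = ⟨2 | 1 1 2⟩
  P={0,10}:  v_{0} + v_{10} = 2·v_{7} + v_{9}  ⇒ sig = ⟨2 | 1 2⟩
  P={1,8}:  v_{1} + v_{8} = v_{2} + 2·v_{10}  ⇒ sig = ⟨2 | 1 2⟩
  P={5,10}:  v_{5} + v_{10} = 2·v_{1} + v_{9}  ⇒ sig = ⟨2 | 1 2⟩
  P={0,8}:  v_{0} + v_{8} = v_{2} + 3·v_{7} + 2·v_{9}  ⇒ sig = ⟨2 | 1 2 3⟩
  P={3,8}:  v_{3} + v_{8} = 2·v_{7} + 2·v_{9}  ⇒ sig = ⟨2 | 2 2⟩
  P={1,2,3}:  v_{1} + v_{2} + v_{3} = 0  ⇒ sig = ⟨3 | 0⟩
  P={1,3,6}:  v_{1} + v_{3} + v_{6} = v_{4}  ⇒ sig = ⟨3 | 1⟩
  P={1,7,9}:  v_{1} + v_{7} + v_{9} = v_{10}  ⇒ sig = ⟨3 | 1⟩
  P={2,3,7}:  v_{2} + v_{3} + v_{7} = v_{0}  ⇒ sig = ⟨3 | 1⟩
  P={2,3,10}:  v_{2} + v_{3} + v_{10} = v_{7} + v_{9}  ⇒ sig = ⟨3 | 1 1⟩
  P={3,6,7}:  v_{3} + v_{6} + v_{7} = v_{0} + v_{4}  ⇒ sig = ⟨3 | 1 1⟩
  P={2,7,9,10}:  v_{2} + v_{7} + v_{9} + v_{10} = v_{8}  ⇒ sig = ⟨4 | 1⟩

Signatures (|P|; sorted positive RHS coefficients), sorted:
    |P|=2: 16 collections, coeffs (), (), (1), (1), (1), (1), (1,1), (1,1,1), (1,1,1), (1,1,1,1), (1,1,2), (1,2), (1,2), (1,2), (1,2,3), (2,2)
    |P|=3: 6 collections, coeffs (), (1), (1), (1), (1,1), (1,1)
    |P|=4: 1 collection, coeffs (1)


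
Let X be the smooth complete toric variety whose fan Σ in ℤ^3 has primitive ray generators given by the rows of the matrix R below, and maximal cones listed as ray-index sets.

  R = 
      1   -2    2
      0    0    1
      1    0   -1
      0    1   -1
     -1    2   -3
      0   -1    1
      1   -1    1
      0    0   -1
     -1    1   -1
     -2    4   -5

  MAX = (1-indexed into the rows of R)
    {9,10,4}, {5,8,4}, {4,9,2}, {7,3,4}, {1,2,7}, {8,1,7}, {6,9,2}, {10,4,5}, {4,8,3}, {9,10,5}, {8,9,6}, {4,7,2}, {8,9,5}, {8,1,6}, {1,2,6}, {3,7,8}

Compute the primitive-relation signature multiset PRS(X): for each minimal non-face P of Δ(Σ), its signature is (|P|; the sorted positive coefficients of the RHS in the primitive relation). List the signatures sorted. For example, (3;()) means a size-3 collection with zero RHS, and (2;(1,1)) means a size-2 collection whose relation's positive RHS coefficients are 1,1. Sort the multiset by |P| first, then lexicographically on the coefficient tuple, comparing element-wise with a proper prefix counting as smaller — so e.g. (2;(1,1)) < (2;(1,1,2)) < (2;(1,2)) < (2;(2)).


The 24 primitive collections of Σ (r=10, n=3):

  P={2,8}:  v_{2} + v_{8} = 0 ; sig = (2;())
  P={4,6}:  v_{4} + v_{6} = 0 ; sig = (2;())
  P={7,9}:  v_{7} + v_{9} = 0 ; sig = (2;())
  P={1,4}:  v_{1} + v_{4} = v_{7} ; sig = (2;(1))
  P={1,5}:  v_{1} + v_{5} = v_{8} ; sig = (2;(1))
  P={1,9}:  v_{1} + v_{9} = v_{6} ; sig = (2;(1))
  P={1,10}:  v_{1} + v_{10} = v_{5} ; sig = (2;(1))
  P={6,7}:  v_{6} + v_{7} = v_{1} ; sig = (2;(1))
  P={2,3}:  v_{2} + v_{3} = v_{4} + v_{7} ; sig = (2;(1,1))
  P={2,5}:  v_{2} + v_{5} = v_{4} + v_{9} ; sig = (2;(1,1))
  P={3,6}:  v_{3} + v_{6} = v_{7} + v_{8} ; sig = (2;(1,1))
  P={3,9}:  v_{3} + v_{9} = v_{4} + v_{8} ; sig = (2;(1,1))
  P={5,6}:  v_{5} + v_{6} = v_{8} + v_{9} ; sig = (2;(1,1))
  P={5,7}:  v_{5} + v_{7} = v_{4} + v_{8} ; sig = (2;(1,1))
  P={6,10}:  v_{6} + v_{10} = v_{5} + v_{9} ; sig = (2;(1,1))
  P={7,10}:  v_{7} + v_{10} = v_{4} + v_{5} ; sig = (2;(1,1))
  P={3,10}:  v_{3} + v_{10} = 2·v_{4} + v_{5} + v_{8} ; sig = (2;(1,1,2))
  P={1,3}:  v_{1} + v_{3} = 2·v_{7} + v_{8} ; sig = (2;(1,2))
  P={8,10}:  v_{8} + v_{10} = 2·v_{5} ; sig = (2;(2))
  P={2,10}:  v_{2} + v_{10} = 2·v_{4} + 2·v_{9} ; sig = (2;(2,2))
  P={3,5}:  v_{3} + v_{5} = 2·v_{4} + 2·v_{8} ; sig = (2;(2,2))
  P={4,5,9}:  v_{4} + v_{5} + v_{9} = v_{10} ; sig = (3;(1))
  P={4,7,8}:  v_{4} + v_{7} + v_{8} = v_{3} ; sig = (3;(1))
  P={4,8,9}:  v_{4} + v_{8} + v_{9} = v_{5} ; sig = (3;(1))

Sorted signature multiset PRS(X):
    (2;())
    (2;())
    (2;())
    (2;(1))
    (2;(1))
    (2;(1))
    (2;(1))
    (2;(1))
    (2;(1,1))
    (2;(1,1))
    (2;(1,1))
    (2;(1,1))
    (2;(1,1))
    (2;(1,1))
    (2;(1,1))
    (2;(1,1))
    (2;(1,1,2))
    (2;(1,2))
    (2;(2))
    (2;(2,2))
    (2;(2,2))
    (3;(1))
    (3;(1))
    (3;(1))


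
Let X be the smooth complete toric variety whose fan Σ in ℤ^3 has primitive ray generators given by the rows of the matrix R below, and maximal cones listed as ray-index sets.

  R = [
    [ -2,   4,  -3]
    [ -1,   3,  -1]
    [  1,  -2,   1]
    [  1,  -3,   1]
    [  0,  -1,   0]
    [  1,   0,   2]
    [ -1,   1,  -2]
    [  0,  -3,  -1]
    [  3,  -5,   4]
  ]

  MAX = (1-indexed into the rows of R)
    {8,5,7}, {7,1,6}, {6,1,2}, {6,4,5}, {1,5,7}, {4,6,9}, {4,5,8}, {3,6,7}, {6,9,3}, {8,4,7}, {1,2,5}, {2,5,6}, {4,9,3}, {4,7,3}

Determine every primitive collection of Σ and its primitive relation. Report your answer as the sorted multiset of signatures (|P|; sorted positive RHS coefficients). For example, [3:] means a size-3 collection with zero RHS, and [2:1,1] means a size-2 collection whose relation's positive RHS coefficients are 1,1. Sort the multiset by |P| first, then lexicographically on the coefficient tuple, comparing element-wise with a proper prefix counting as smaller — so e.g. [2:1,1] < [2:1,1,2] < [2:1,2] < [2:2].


Primitive collections (20):

  P={2,4}:  v_{2} + v_{4} = 0  →  sig = [2:]
  P={1,4}:  v_{1} + v_{4} = v_{7}  →  sig = [2:1]
  P={2,7}:  v_{2} + v_{7} = v_{1}  →  sig = [2:1]
  P={3,5}:  v_{3} + v_{5} = v_{4}  →  sig = [2:1]
  P={6,8}:  v_{6} + v_{8} = v_{4}  →  sig = [2:1]
  P={2,3}:  v_{2} + v_{3} = v_{6} + v_{7}  →  sig = [2:1,1]
  P={2,8}:  v_{2} + v_{8} = v_{5} + v_{7}  →  sig = [2:1,1]
  P={2,9}:  v_{2} + v_{9} = v_{3} + v_{6}  →  sig = [2:1,1]
  P={1,9}:  v_{1} + v_{9} = v_{3} + v_{6} + v_{7}  →  sig = [2:1,1,1]
  P={1,3}:  v_{1} + v_{3} = v_{6} + 2·v_{7}  →  sig = [2:1,2]
  P={1,8}:  v_{1} + v_{8} = v_{5} + 2·v_{7}  →  sig = [2:1,2]
  P={3,8}:  v_{3} + v_{8} = 2·v_{4} + v_{7}  →  sig = [2:1,2]
  P={5,9}:  v_{5} + v_{9} = 2·v_{4} + v_{6}  →  sig = [2:1,2]
  P={8,9}:  v_{8} + v_{9} = v_{3} + 2·v_{4}  →  sig = [2:1,2]
  P={7,9}:  v_{7} + v_{9} = 2·v_{3}  →  sig = [2:2]
  P={5,6,7}:  v_{5} + v_{6} + v_{7} = 0  →  sig = [3:]
  P={1,5,6}:  v_{1} + v_{5} + v_{6} = v_{2}  →  sig = [3:1]
  P={3,4,6}:  v_{3} + v_{4} + v_{6} = v_{9}  →  sig = [3:1]
  P={4,5,7}:  v_{4} + v_{5} + v_{7} = v_{8}  →  sig = [3:1]
  P={4,6,7}:  v_{4} + v_{6} + v_{7} = v_{3}  →  sig = [3:1]

so the primitive-relation signature multiset is
[[2:], [2:1], [2:1], [2:1], [2:1], [2:1,1], [2:1,1], [2:1,1], [2:1,1,1], [2:1,2], [2:1,2], [2:1,2], [2:1,2], [2:1,2], [2:2], [3:], [3:1], [3:1], [3:1], [3:1]]


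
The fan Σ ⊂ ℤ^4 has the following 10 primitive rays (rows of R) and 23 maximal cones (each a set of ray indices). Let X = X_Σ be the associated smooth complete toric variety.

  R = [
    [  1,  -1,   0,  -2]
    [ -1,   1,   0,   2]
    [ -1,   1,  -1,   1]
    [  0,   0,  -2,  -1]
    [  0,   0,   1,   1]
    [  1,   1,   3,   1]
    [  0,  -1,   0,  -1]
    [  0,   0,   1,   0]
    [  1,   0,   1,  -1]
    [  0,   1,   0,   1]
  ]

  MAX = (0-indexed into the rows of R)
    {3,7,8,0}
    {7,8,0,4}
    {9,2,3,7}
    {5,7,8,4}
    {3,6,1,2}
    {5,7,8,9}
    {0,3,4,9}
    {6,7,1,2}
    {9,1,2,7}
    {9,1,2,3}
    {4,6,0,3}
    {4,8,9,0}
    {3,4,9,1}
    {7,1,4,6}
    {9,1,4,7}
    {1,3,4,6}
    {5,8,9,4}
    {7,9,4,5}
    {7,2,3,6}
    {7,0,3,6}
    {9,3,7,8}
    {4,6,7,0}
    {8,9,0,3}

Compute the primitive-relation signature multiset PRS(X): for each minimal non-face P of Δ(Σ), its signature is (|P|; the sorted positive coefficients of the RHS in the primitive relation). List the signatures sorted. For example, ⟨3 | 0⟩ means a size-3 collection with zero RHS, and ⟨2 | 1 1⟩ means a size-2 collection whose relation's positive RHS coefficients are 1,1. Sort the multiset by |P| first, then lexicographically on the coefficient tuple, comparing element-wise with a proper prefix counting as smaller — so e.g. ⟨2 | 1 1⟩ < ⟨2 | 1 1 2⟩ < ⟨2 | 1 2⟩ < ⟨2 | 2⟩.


17 collections generate NE(X_Σ); each relation:

  • {0,1}:  v_{0} + v_{1} = 0  ⟹  sig = ⟨2 | 0⟩
  • {6,9}:  v_{6} + v_{9} = 0  ⟹  sig = ⟨2 | 0⟩
  • {2,4}:  v_{2} + v_{4} = v_{1}  ⟹  sig = ⟨2 | 1⟩
  • {0,2}:  v_{0} + v_{2} = v_{3} + v_{7}  ⟹  sig = ⟨2 | 1 1⟩
  • {1,8}:  v_{1} + v_{8} = v_{7} + v_{9}  ⟹  sig = ⟨2 | 1 1⟩
  • {3,5}:  v_{3} + v_{5} = v_{8} + v_{9}  ⟹  sig = ⟨2 | 1 1⟩
  • {6,8}:  v_{6} + v_{8} = v_{0} + v_{7}  ⟹  sig = ⟨2 | 1 1⟩
  • {5,6}:  v_{5} + v_{6} = v_{4} + v_{7} + v_{8}  ⟹  sig = ⟨2 | 1 1 1⟩
  • {2,8}:  v_{2} + v_{8} = v_{3} + 2·v_{7} + v_{9}  ⟹  sig = ⟨2 | 1 1 2⟩
  • {0,5}:  v_{0} + v_{5} = v_{4} + 2·v_{8}  ⟹  sig = ⟨2 | 1 2⟩
  • {1,5}:  v_{1} + v_{5} = v_{4} + 2·v_{7} + 2·v_{9}  ⟹  sig = ⟨2 | 1 2 2⟩
  • {2,5}:  v_{2} + v_{5} = 2·v_{7} + 2·v_{9}  ⟹  sig = ⟨2 | 2 2⟩
  • {3,4,7}:  v_{3} + v_{4} + v_{7} = 0  ⟹  sig = ⟨3 | 0⟩
  • {0,7,9}:  v_{0} + v_{7} + v_{9} = v_{8}  ⟹  sig = ⟨3 | 1⟩
  • {1,3,7}:  v_{1} + v_{3} + v_{7} = v_{2}  ⟹  sig = ⟨3 | 1⟩
  • {3,4,8}:  v_{3} + v_{4} + v_{8} = v_{0} + v_{9}  ⟹  sig = ⟨3 | 1 1⟩
  • {4,7,8,9}:  v_{4} + v_{7} + v_{8} + v_{9} = v_{5}  ⟹  sig = ⟨4 | 1⟩

so the primitive-relation signature multiset is
    ⟨2 | 0⟩
    ⟨2 | 0⟩
    ⟨2 | 1⟩
    ⟨2 | 1 1⟩
    ⟨2 | 1 1⟩
    ⟨2 | 1 1⟩
    ⟨2 | 1 1⟩
    ⟨2 | 1 1 1⟩
    ⟨2 | 1 1 2⟩
    ⟨2 | 1 2⟩
    ⟨2 | 1 2 2⟩
    ⟨2 | 2 2⟩
    ⟨3 | 0⟩
    ⟨3 | 1⟩
    ⟨3 | 1⟩
    ⟨3 | 1 1⟩
    ⟨4 | 1⟩


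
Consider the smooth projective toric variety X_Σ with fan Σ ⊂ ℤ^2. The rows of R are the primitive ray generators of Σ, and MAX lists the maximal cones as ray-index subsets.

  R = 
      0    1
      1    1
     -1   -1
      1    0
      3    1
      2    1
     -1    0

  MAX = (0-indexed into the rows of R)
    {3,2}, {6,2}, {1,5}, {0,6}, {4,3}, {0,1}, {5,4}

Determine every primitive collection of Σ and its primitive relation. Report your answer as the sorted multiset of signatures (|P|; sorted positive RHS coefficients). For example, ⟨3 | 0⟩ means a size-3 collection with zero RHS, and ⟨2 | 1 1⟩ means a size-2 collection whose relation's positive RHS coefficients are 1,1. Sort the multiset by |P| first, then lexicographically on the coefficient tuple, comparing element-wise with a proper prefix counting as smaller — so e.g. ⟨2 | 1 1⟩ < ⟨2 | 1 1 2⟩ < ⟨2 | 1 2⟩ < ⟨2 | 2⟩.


|primitive collections| = 14. Relations:

  {1,2}:  v_{1} + v_{2} = 0  ⟹  sig = ⟨2 | 0⟩
  {3,6}:  v_{3} + v_{6} = 0  ⟹  sig = ⟨2 | 0⟩
  {0,2}:  v_{0} + v_{2} = v_{6}  ⟹  sig = ⟨2 | 1⟩
  {0,3}:  v_{0} + v_{3} = v_{1}  ⟹  sig = ⟨2 | 1⟩
  {1,3}:  v_{1} + v_{3} = v_{5}  ⟹  sig = ⟨2 | 1⟩
  {1,6}:  v_{1} + v_{6} = v_{0}  ⟹  sig = ⟨2 | 1⟩
  {2,5}:  v_{2} + v_{5} = v_{3}  ⟹  sig = ⟨2 | 1⟩
  {3,5}:  v_{3} + v_{5} = v_{4}  ⟹  sig = ⟨2 | 1⟩
  {4,6}:  v_{4} + v_{6} = v_{5}  ⟹  sig = ⟨2 | 1⟩
  {5,6}:  v_{5} + v_{6} = v_{1}  ⟹  sig = ⟨2 | 1⟩
  {0,4}:  v_{0} + v_{4} = v_{1} + v_{5}  ⟹  sig = ⟨2 | 1 1⟩
  {0,5}:  v_{0} + v_{5} = 2·v_{1}  ⟹  sig = ⟨2 | 2⟩
  {1,4}:  v_{1} + v_{4} = 2·v_{5}  ⟹  sig = ⟨2 | 2⟩
  {2,4}:  v_{2} + v_{4} = 2·v_{3}  ⟹  sig = ⟨2 | 2⟩

Signatures (|P|; sorted positive RHS coefficients), sorted:
    ⟨2 | 0⟩
    ⟨2 | 0⟩
    ⟨2 | 1⟩
    ⟨2 | 1⟩
    ⟨2 | 1⟩
    ⟨2 | 1⟩
    ⟨2 | 1⟩
    ⟨2 | 1⟩
    ⟨2 | 1⟩
    ⟨2 | 1⟩
    ⟨2 | 1 1⟩
    ⟨2 | 2⟩
    ⟨2 | 2⟩
    ⟨2 | 2⟩


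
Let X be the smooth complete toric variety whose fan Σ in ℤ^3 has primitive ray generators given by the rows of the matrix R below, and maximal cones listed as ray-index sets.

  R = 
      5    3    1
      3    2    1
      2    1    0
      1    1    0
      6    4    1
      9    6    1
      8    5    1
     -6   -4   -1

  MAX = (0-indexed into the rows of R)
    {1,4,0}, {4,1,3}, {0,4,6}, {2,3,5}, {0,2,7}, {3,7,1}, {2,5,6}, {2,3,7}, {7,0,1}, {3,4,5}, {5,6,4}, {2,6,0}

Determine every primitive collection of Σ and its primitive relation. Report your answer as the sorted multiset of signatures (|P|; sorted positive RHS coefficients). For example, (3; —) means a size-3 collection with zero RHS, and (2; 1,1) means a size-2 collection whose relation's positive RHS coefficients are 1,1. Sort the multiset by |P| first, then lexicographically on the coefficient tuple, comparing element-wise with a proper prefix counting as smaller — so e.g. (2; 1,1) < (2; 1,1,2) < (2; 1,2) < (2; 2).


Σ has 10 primitive collections:

  {4,7}:  v_{4} + v_{7} = 0  so sig = (2; —)
  {0,3}:  v_{0} + v_{3} = v_{4}  so sig = (2; 1)
  {1,2}:  v_{1} + v_{2} = v_{0}  so sig = (2; 1)
  {2,4}:  v_{2} + v_{4} = v_{6}  so sig = (2; 1)
  {3,6}:  v_{3} + v_{6} = v_{5}  so sig = (2; 1)
  {6,7}:  v_{6} + v_{7} = v_{2}  so sig = (2; 1)
  {0,5}:  v_{0} + v_{5} = v_{4} + v_{6}  so sig = (2; 1,1)
  {1,6}:  v_{1} + v_{6} = v_{0} + v_{4}  so sig = (2; 1,1)
  {5,7}:  v_{5} + v_{7} = v_{2} + v_{3}  so sig = (2; 1,1)
  {1,5}:  v_{1} + v_{5} = 2·v_{4}  so sig = (2; 2)

Hence PRS(X_Σ) =
    (2; —)
    (2; 1)
    (2; 1)
    (2; 1)
    (2; 1)
    (2; 1)
    (2; 1,1)
    (2; 1,1)
    (2; 1,1)
    (2; 2)


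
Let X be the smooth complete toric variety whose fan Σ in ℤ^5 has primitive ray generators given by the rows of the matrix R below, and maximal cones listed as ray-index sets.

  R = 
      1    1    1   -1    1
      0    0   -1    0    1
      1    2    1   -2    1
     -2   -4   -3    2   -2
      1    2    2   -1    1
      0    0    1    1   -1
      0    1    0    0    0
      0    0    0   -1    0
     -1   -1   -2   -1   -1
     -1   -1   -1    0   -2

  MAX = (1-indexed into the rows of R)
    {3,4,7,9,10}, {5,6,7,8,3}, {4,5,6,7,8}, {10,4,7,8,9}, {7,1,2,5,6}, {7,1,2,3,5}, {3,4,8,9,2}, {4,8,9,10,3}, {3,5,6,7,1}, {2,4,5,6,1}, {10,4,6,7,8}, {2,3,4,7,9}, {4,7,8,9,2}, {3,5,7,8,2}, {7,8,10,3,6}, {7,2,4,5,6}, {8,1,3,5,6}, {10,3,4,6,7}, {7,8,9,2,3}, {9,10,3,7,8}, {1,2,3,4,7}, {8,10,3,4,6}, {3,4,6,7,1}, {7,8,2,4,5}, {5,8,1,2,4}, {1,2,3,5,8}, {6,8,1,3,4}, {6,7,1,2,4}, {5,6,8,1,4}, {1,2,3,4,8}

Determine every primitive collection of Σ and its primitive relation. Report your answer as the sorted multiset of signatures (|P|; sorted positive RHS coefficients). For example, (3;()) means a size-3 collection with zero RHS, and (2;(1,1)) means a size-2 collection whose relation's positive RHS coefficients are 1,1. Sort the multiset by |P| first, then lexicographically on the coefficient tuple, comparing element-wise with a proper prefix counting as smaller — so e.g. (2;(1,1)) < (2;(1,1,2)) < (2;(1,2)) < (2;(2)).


12 collections generate NE(X_Σ); each relation:

  P={6,9}:  v_{6} + v_{9} = v_{10}  ⇒ sig = (2;(1))
  P={2,10}:  v_{2} + v_{10} = v_{3} + v_{4} + v_{7}  ⇒ sig = (2;(1,1,1))
  P={1,10}:  v_{1} + v_{10} = 2·v_{3} + v_{4} + v_{6}  ⇒ sig = (2;(1,1,2))
  P={5,10}:  v_{5} + v_{10} = v_{6} + v_{7} + 2·v_{8}  ⇒ sig = (2;(1,1,2))
  P={1,9}:  v_{1} + v_{9} = 2·v_{3} + v_{4}  ⇒ sig = (2;(1,2))
  P={5,9}:  v_{5} + v_{9} = v_{7} + 2·v_{8}  ⇒ sig = (2;(1,2))
  P={2,6,8}:  v_{2} + v_{6} + v_{8} = 0  ⇒ sig = (3;())
  P={1,7,8}:  v_{1} + v_{7} + v_{8} = v_{3}  ⇒ sig = (3;(1))
  P={3,4,5}:  v_{3} + v_{4} + v_{5} = v_{8}  ⇒ sig = (3;(1))
  P={2,3,6}:  v_{2} + v_{3} + v_{6} = v_{1} + v_{7}  ⇒ sig = (3;(1,1))
  P={1,4,5,7}:  v_{1} + v_{4} + v_{5} + v_{7} = 0  ⇒ sig = (4;())
  P={3,4,7,8}:  v_{3} + v_{4} + v_{7} + v_{8} = v_{9}  ⇒ sig = (4;(1))

Sorted signature multiset PRS(X):
    |P|=2: 6 collections, coeffs (1), (1,1,1), (1,1,2), (1,1,2), (1,2), (1,2)
    |P|=3: 4 collections, coeffs (), (1), (1), (1,1)
    |P|=4: 2 collections, coeffs (), (1)


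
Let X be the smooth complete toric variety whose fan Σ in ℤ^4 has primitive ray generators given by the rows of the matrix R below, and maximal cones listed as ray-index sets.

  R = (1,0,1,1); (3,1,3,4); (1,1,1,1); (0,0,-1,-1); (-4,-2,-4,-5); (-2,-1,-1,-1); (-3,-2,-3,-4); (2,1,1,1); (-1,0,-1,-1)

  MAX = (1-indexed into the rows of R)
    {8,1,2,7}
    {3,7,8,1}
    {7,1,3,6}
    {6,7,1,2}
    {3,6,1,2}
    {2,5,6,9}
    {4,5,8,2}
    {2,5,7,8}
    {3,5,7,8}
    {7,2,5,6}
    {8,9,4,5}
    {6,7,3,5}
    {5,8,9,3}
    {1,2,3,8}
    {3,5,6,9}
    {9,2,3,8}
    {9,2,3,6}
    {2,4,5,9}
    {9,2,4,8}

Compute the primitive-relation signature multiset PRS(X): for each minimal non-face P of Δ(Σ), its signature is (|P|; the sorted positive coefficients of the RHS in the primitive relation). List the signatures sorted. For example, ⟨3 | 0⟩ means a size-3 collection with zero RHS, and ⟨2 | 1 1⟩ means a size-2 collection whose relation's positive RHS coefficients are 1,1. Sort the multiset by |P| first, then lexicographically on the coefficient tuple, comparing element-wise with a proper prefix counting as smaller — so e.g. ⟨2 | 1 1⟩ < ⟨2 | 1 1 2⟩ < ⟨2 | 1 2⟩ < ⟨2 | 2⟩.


Primitive collections (11):

  • {1,9}:  v_{1} + v_{9} = 0 ; sig = ⟨2 | 0⟩
  • {6,8}:  v_{6} + v_{8} = 0 ; sig = ⟨2 | 0⟩
  • {1,5}:  v_{1} + v_{5} = v_{7} ; sig = ⟨2 | 1⟩
  • {7,9}:  v_{7} + v_{9} = v_{5} ; sig = ⟨2 | 1⟩
  • {3,4}:  v_{3} + v_{4} = v_{8} + v_{9} ; sig = ⟨2 | 1 1⟩
  • {1,4}:  v_{1} + v_{4} = v_{2} + v_{5} + v_{8} ; sig = ⟨2 | 1 1 1⟩
  • {4,6}:  v_{4} + v_{6} = v_{2} + v_{5} + v_{9} ; sig = ⟨2 | 1 1 1⟩
  • {4,7}:  v_{4} + v_{7} = v_{2} + 2·v_{5} + v_{8} ; sig = ⟨2 | 1 1 2⟩
  • {2,3,5}:  v_{2} + v_{3} + v_{5} = 0 ; sig = ⟨3 | 0⟩
  • {2,3,7}:  v_{2} + v_{3} + v_{7} = v_{1} ; sig = ⟨3 | 1⟩
  • {2,5,8,9}:  v_{2} + v_{5} + v_{8} + v_{9} = v_{4} ; sig = ⟨4 | 1⟩

Hence PRS(X_Σ) =
    ⟨2 | 0⟩
    ⟨2 | 0⟩
    ⟨2 | 1⟩
    ⟨2 | 1⟩
    ⟨2 | 1 1⟩
    ⟨2 | 1 1 1⟩
    ⟨2 | 1 1 1⟩
    ⟨2 | 1 1 2⟩
    ⟨3 | 0⟩
    ⟨3 | 1⟩
    ⟨4 | 1⟩


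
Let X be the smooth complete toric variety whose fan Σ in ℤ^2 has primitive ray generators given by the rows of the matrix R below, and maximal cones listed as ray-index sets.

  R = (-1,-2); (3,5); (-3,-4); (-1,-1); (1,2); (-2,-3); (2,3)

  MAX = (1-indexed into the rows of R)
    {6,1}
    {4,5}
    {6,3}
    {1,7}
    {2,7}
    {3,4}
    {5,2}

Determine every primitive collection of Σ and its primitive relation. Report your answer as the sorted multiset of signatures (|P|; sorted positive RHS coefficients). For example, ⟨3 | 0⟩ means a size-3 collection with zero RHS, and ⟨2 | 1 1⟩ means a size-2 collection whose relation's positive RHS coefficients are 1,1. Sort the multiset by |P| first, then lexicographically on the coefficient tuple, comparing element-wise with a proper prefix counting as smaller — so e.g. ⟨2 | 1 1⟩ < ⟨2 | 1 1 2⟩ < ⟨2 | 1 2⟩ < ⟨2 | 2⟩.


Δ(Σ) — 7 vertices, 14 min non-faces:

  • {1,5}:  v_{1} + v_{5} = 0 ; sig = ⟨2 | 0⟩
  • {6,7}:  v_{6} + v_{7} = 0 ; sig = ⟨2 | 0⟩
  • {1,2}:  v_{1} + v_{2} = v_{7} ; sig = ⟨2 | 1⟩
  • {1,4}:  v_{1} + v_{4} = v_{6} ; sig = ⟨2 | 1⟩
  • {2,6}:  v_{2} + v_{6} = v_{5} ; sig = ⟨2 | 1⟩
  • {3,7}:  v_{3} + v_{7} = v_{4} ; sig = ⟨2 | 1⟩
  • {4,6}:  v_{4} + v_{6} = v_{3} ; sig = ⟨2 | 1⟩
  • {4,7}:  v_{4} + v_{7} = v_{5} ; sig = ⟨2 | 1⟩
  • {5,6}:  v_{5} + v_{6} = v_{4} ; sig = ⟨2 | 1⟩
  • {5,7}:  v_{5} + v_{7} = v_{2} ; sig = ⟨2 | 1⟩
  • {2,3}:  v_{2} + v_{3} = v_{4} + v_{5} ; sig = ⟨2 | 1 1⟩
  • {1,3}:  v_{1} + v_{3} = 2·v_{6} ; sig = ⟨2 | 2⟩
  • {2,4}:  v_{2} + v_{4} = 2·v_{5} ; sig = ⟨2 | 2⟩
  • {3,5}:  v_{3} + v_{5} = 2·v_{4} ; sig = ⟨2 | 2⟩

Signatures (|P|; sorted positive RHS coefficients), sorted:
[⟨2 | 0⟩, ⟨2 | 0⟩, ⟨2 | 1⟩, ⟨2 | 1⟩, ⟨2 | 1⟩, ⟨2 | 1⟩, ⟨2 | 1⟩, ⟨2 | 1⟩, ⟨2 | 1⟩, ⟨2 | 1⟩, ⟨2 | 1 1⟩, ⟨2 | 2⟩, ⟨2 | 2⟩, ⟨2 | 2⟩]


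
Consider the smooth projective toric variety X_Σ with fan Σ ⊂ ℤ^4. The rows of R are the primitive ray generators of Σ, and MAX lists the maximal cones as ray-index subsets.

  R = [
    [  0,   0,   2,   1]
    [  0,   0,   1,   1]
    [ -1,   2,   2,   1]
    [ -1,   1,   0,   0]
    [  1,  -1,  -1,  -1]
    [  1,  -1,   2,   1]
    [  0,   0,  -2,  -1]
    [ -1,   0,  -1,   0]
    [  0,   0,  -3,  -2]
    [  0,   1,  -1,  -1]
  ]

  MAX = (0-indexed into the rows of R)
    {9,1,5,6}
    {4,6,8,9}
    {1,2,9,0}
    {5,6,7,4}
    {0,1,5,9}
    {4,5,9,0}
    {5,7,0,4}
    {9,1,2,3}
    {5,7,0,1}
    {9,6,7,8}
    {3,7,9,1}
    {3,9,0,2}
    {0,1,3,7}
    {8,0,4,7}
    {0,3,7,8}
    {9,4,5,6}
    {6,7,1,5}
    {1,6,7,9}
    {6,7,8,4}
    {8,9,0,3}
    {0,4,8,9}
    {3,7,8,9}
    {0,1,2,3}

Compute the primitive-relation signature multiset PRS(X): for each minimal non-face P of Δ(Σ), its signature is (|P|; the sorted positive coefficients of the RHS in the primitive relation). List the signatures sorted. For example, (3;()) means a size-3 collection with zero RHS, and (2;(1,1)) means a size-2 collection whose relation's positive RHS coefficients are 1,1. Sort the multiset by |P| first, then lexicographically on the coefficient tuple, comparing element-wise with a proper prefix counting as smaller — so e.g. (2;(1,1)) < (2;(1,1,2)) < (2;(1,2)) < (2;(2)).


Primitive collections (16):

  P={0,6}:  v_{0} + v_{6} = 0  ⇒ sig = (2;())
  P={1,8}:  v_{1} + v_{8} = v_{6}  ⇒ sig = (2;(1))
  P={3,5}:  v_{3} + v_{5} = v_{0}  ⇒ sig = (2;(1))
  P={5,8}:  v_{5} + v_{8} = v_{4}  ⇒ sig = (2;(1))
  P={1,4}:  v_{1} + v_{4} = v_{5} + v_{6}  ⇒ sig = (2;(1,1))
  P={2,4}:  v_{2} + v_{4} = v_{0} + v_{9}  ⇒ sig = (2;(1,1))
  P={2,8}:  v_{2} + v_{8} = v_{3} + v_{9}  ⇒ sig = (2;(1,1))
  P={3,4}:  v_{3} + v_{4} = v_{0} + v_{8}  ⇒ sig = (2;(1,1))
  P={3,6}:  v_{3} + v_{6} = v_{7} + v_{9}  ⇒ sig = (2;(1,1))
  P={2,6}:  v_{2} + v_{6} = v_{1} + v_{3} + v_{9}  ⇒ sig = (2;(1,1,1))
  P={2,5}:  v_{2} + v_{5} = 2·v_{0} + v_{1} + v_{9}  ⇒ sig = (2;(1,1,2))
  P={2,7}:  v_{2} + v_{7} = v_{1} + 2·v_{3}  ⇒ sig = (2;(1,2))
  P={5,7,9}:  v_{5} + v_{7} + v_{9} = 0  ⇒ sig = (3;())
  P={0,7,9}:  v_{0} + v_{7} + v_{9} = v_{3}  ⇒ sig = (3;(1))
  P={4,7,9}:  v_{4} + v_{7} + v_{9} = v_{8}  ⇒ sig = (3;(1))
  P={0,1,3,9}:  v_{0} + v_{1} + v_{3} + v_{9} = v_{2}  ⇒ sig = (4;(1))

Sorted signature multiset PRS(X):
    (2;())
    (2;(1))
    (2;(1))
    (2;(1))
    (2;(1,1))
    (2;(1,1))
    (2;(1,1))
    (2;(1,1))
    (2;(1,1))
    (2;(1,1,1))
    (2;(1,1,2))
    (2;(1,2))
    (3;())
    (3;(1))
    (3;(1))
    (4;(1))


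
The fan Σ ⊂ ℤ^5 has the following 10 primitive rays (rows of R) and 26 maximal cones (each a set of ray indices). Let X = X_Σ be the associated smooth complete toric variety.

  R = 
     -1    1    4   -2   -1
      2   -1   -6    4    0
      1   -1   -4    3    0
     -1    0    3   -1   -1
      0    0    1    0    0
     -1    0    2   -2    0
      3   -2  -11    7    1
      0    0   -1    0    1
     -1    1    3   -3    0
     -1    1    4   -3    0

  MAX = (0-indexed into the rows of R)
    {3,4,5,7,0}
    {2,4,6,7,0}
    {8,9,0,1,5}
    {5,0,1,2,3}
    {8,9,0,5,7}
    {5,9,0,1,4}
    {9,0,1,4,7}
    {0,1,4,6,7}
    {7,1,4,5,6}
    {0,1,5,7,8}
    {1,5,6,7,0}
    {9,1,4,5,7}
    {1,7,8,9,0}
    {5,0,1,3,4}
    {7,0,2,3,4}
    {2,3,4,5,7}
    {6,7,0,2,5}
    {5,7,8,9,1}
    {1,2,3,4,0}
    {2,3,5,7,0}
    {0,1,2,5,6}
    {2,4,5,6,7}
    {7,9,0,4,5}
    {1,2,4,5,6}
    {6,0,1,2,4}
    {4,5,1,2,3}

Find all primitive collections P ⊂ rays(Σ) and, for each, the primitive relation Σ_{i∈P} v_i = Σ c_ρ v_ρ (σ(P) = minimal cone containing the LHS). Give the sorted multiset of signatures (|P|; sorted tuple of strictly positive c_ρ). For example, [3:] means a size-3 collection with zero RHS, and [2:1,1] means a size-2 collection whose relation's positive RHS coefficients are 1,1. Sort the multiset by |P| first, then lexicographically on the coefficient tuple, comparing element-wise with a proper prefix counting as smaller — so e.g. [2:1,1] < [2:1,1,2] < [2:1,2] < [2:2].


The 14 primitive collections of Σ (r=10, n=5):

  • {2,9}:  v_{2} + v_{9} = 0  ⇒ sig = [2:]
  • {4,8}:  v_{4} + v_{8} = v_{9}  ⇒ sig = [2:1]
  • {3,8}:  v_{3} + v_{8} = v_{0} + v_{5}  ⇒ sig = [2:1,1]
  • {6,9}:  v_{6} + v_{9} = v_{1} + v_{7}  ⇒ sig = [2:1,1]
  • {3,9}:  v_{3} + v_{9} = v_{0} + v_{4} + v_{5}  ⇒ sig = [2:1,1,1]
  • {2,8}:  v_{2} + v_{8} = v_{0} + v_{1} + v_{5} + v_{7}  ⇒ sig = [2:1,1,1,1]
  • {6,8}:  v_{6} + v_{8} = v_{0} + 2·v_{1} + v_{5} + 2·v_{7}  ⇒ sig = [2:1,1,2,2]
  • {3,6}:  v_{3} + v_{6} = 2·v_{2}  ⇒ sig = [2:2]
  • {1,2,7}:  v_{1} + v_{2} + v_{7} = v_{6}  ⇒ sig = [3:1]
  • {1,3,7}:  v_{1} + v_{3} + v_{7} = v_{2}  ⇒ sig = [3:1]
  • {0,2,4,5}:  v_{0} + v_{2} + v_{4} + v_{5} = v_{3}  ⇒ sig = [4:1]
  • {0,4,5,6}:  v_{0} + v_{4} + v_{5} + v_{6} = v_{2}  ⇒ sig = [4:1]
  • {0,1,4,5,7}:  v_{0} + v_{1} + v_{4} + v_{5} + v_{7} = 0  ⇒ sig = [5:]
  • {0,1,5,7,9}:  v_{0} + v_{1} + v_{5} + v_{7} + v_{9} = v_{8}  ⇒ sig = [5:1]

Hence PRS(X_Σ) =
{ [2:],  [2:1],  [2:1,1] ×2,  [2:1,1,1],  [2:1,1,1,1],  [2:1,1,2,2],  [2:2],  [3:1] ×2,  [4:1] ×2,  [5:],  [5:1] }
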